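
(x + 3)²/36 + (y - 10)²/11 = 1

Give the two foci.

(-8, 10) and (2, 10)

Center (-3, 10). The larger denominator 36 sits under the x-term, so the major axis is horizontal; a² = 36, b² = 11.
c² = a² - b² = 36 - 11 = 25, so c = 5.
Foci lie on the horizontal axis through the center: (h ± c, k).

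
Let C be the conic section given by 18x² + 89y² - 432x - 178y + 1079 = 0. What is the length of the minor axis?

Collect terms: 18(x² - 24x) + 89(y² - 2y) = -1079
Completing the square gives 18(x - 12)² + 89(y - 1)² = -1079 + 2592 + 89 = 1602.
Dividing both sides by 1602: (x - 12)²/89 + (y - 1)²/18 = 1
Ellipse, center (12, 1), major axis horizontal; a² = 89, b² = 18.
b² = 18 so b = 3√2; the minor axis has length 2b = 6√2.

6√2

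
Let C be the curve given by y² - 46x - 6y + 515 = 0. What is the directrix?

x = -1/2

Only y is squared. Complete the square in y: (y - 3)² = 46(x - 11).
Vertex (11, 3); 4p = 46 so p = 23/2. Opens right.
Directrix is the vertical line x = h − p = 11 − (23/2) = -1/2.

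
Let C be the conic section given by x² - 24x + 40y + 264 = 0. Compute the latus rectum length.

40

Only x is squared. Complete the square in x: (x - 12)² = -40(y + 3).
Vertex (12, -3); 4p = -40 so p = -10. Opens down.
Latus rectum length = |4p| = 40.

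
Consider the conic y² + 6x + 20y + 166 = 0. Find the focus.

(-25/2, -10)

Only y is squared. Complete the square in y: (y + 10)² = -6(x + 11).
Vertex (-11, -10); 4p = -6 so p = -3/2. Opens left.
Focus is p units from the vertex along the axis: (h + p, k).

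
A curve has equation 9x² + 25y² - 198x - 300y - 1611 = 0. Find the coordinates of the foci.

Group the x- and y-terms: 9(x² - 22x) + 25(y² - 12y) = 1611
Completing the square gives 9(x - 11)² + 25(y - 6)² = 1611 + 1089 + 900 = 3600.
Divide through by 3600 to get (x - 11)²/400 + (y - 6)²/144 = 1.
Ellipse, center (11, 6), major axis horizontal; a² = 400, b² = 144.
c² = a² - b² = 400 - 144 = 256, so c = 16.
Foci lie on the horizontal axis through the center: (h ± c, k).

(-5, 6) and (27, 6)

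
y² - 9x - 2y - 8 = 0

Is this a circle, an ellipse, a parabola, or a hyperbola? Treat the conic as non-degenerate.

parabola

No xy term. Coefficients of x² and y² are A = 0, C = 1.
Exactly one squared variable ⇒ parabola.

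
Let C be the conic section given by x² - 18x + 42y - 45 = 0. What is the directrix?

y = 27/2

Only x is squared. Complete the square in x: (x - 9)² = -42(y - 3).
Vertex (9, 3); 4p = -42 so p = -21/2. Opens down.
Directrix is the horizontal line y = k − p = 3 − (-21/2) = 27/2.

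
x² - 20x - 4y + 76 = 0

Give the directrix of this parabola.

Only x is squared. Complete the square in x: (x - 10)² = 4(y + 6).
Vertex (10, -6); 4p = 4 so p = 1. Opens up.
Directrix is the horizontal line y = k − p = -6 − (1) = -7.

y = -7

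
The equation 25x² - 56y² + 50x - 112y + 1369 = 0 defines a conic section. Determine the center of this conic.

Rearranging, 25(x² + 2x) -56(y² + 2y) = -1369.
25(x + 1)² -56(y + 1)² = -1369 + 25 - 56 = -1400
Divide by -1400: (y + 1)²/25 - (x + 1)²/56 = 1
Hyperbola with center (-1, -1).

(-1, -1)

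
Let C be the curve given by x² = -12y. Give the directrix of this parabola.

Vertex (0, 0); 4p = -12 so p = -3. Opens down.
Directrix is the horizontal line y = k − p = 0 − (-3) = 3.

y = 3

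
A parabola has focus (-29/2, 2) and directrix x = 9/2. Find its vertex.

The vertex is the midpoint between the focus and the directrix along the axis of symmetry.
Axis is horizontal (directrix is vertical). Vertex x-coordinate = (-29/2 + 9/2)/2 = -5; y-coordinate = 2.

(-5, 2)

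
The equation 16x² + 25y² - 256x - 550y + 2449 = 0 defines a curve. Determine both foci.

Rearranging, 16(x² - 16x) + 25(y² - 22y) = -2449.
Complete the square: 16(x - 8)² + 25(y - 11)² = -2449 + 1024 + 3025 = 1600
Divide through by 1600 to get (x - 8)²/100 + (y - 11)²/64 = 1.
Ellipse, center (8, 11), major axis horizontal; a² = 100, b² = 64.
c² = a² - b² = 100 - 64 = 36, so c = 6.
Foci lie on the horizontal axis through the center: (h ± c, k).

(2, 11) and (14, 11)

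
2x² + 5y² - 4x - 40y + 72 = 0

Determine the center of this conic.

(1, 4)

Rearranging, 2(x² - 2x) + 5(y² - 8y) = -72.
Complete the square in x and y: 2(x - 1)² + 5(y - 4)² = -72 + 2 + 80 = 10
Dividing both sides by 10: (x - 1)²/5 + (y - 4)²/2 = 1
Ellipse with center (1, 4).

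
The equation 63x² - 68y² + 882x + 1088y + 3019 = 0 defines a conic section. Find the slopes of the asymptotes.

Group the x- and y-terms: 63(x² + 14x) -68(y² - 16y) = -3019
Completing the square gives 63(x + 7)² -68(y - 8)² = -3019 + 3087 - 4352 = -4284.
Divide by -4284: (y - 8)²/63 - (x + 7)²/68 = 1
Hyperbola, center (-7, 8), transverse axis vertical; a² = 63, b² = 68.
For a vertical hyperbola the asymptotes have slope ±a/b.
Here that is ±3√7/2√17 = ±3√119/34.

3√119/34 and -3√119/34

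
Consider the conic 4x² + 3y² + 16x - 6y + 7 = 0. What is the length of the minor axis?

2√3

Collect terms: 4(x² + 4x) + 3(y² - 2y) = -7
Complete the square: 4(x + 2)² + 3(y - 1)² = -7 + 16 + 3 = 12
Divide through by 12 to get (x + 2)²/3 + (y - 1)²/4 = 1.
Ellipse, center (-2, 1), major axis vertical; a² = 4, b² = 3.
b² = 3 so b = √3; the minor axis has length 2b = 2√3.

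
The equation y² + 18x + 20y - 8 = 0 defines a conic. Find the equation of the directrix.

Only y is squared. Complete the square in y: (y + 10)² = -18(x - 6).
Vertex (6, -10); 4p = -18 so p = -9/2. Opens left.
Directrix is the vertical line x = h − p = 6 − (-9/2) = 21/2.

x = 21/2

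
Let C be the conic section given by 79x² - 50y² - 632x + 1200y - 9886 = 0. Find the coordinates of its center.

(4, 12)

79(x² - 8x) -50(y² - 24y) = 9886
79(x - 4)² -50(y - 12)² = 9886 + 1264 - 7200 = 3950
Divide through by 3950 to get (x - 4)²/50 - (y - 12)²/79 = 1.
Hyperbola with center (4, 12).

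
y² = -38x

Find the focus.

Vertex (0, 0); 4p = -38 so p = -19/2. Opens left.
Focus is p units from the vertex along the axis: (h + p, k).

(-19/2, 0)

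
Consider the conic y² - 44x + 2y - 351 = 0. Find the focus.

Only y is squared. Complete the square in y: (y + 1)² = 44(x + 8).
Vertex (-8, -1); 4p = 44 so p = 11. Opens right.
Focus is p units from the vertex along the axis: (h + p, k).

(3, -1)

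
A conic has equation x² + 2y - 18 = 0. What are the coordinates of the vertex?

(0, 9)

Only x is squared. Complete the square in x: x² = -2(y - 9).
Vertex (0, 9); 4p = -2 so p = -1/2. Opens down.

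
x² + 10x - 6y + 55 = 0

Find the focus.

Only x is squared. Complete the square in x: (x + 5)² = 6(y - 5).
Vertex (-5, 5); 4p = 6 so p = 3/2. Opens up.
Focus is p units from the vertex along the axis: (h, k + p).

(-5, 13/2)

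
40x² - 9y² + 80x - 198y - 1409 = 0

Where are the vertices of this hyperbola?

(-4, -11) and (2, -11)

Group the x- and y-terms: 40(x² + 2x) -9(y² + 22y) = 1409
Completing the square gives 40(x + 1)² -9(y + 11)² = 1409 + 40 - 1089 = 360.
Dividing both sides by 360: (x + 1)²/9 - (y + 11)²/40 = 1
Hyperbola, center (-1, -11), transverse axis horizontal; a² = 9, b² = 40.
a = 3. Vertices at (h ± a, k).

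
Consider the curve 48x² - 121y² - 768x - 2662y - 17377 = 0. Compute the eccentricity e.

e = 13/11

Group the x- and y-terms: 48(x² - 16x) -121(y² + 22y) = 17377
Complete the square: 48(x - 8)² -121(y + 11)² = 17377 + 3072 - 14641 = 5808
Divide through by 5808 to get (x - 8)²/121 - (y + 11)²/48 = 1.
Hyperbola, center (8, -11), transverse axis horizontal; a² = 121, b² = 48.
c² = a² + b² = 169, so c = 13.
e = c/a = 13/11.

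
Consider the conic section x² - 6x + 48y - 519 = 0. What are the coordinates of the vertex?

(3, 11)

Only x is squared. Complete the square in x: (x - 3)² = -48(y - 11).
Vertex (3, 11); 4p = -48 so p = -12. Opens down.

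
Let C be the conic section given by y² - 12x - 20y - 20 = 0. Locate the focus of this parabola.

(-7, 10)

Only y is squared. Complete the square in y: (y - 10)² = 12(x + 10).
Vertex (-10, 10); 4p = 12 so p = 3. Opens right.
Focus is p units from the vertex along the axis: (h + p, k).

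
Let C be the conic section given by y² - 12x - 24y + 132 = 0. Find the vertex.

(-1, 12)

Only y is squared. Complete the square in y: (y - 12)² = 12(x + 1).
Vertex (-1, 12); 4p = 12 so p = 3. Opens right.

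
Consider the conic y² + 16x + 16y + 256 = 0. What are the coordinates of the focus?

Only y is squared. Complete the square in y: (y + 8)² = -16(x + 12).
Vertex (-12, -8); 4p = -16 so p = -4. Opens left.
Focus is p units from the vertex along the axis: (h + p, k).

(-16, -8)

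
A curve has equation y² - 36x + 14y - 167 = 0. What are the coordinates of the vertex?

Only y is squared. Complete the square in y: (y + 7)² = 36(x + 6).
Vertex (-6, -7); 4p = 36 so p = 9. Opens right.

(-6, -7)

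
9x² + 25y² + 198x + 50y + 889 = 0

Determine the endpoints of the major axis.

(-16, -1) and (-6, -1)

Group the x- and y-terms: 9(x² + 22x) + 25(y² + 2y) = -889
Complete the square in x and y: 9(x + 11)² + 25(y + 1)² = -889 + 1089 + 25 = 225
Dividing both sides by 225: (x + 11)²/25 + (y + 1)²/9 = 1
Ellipse, center (-11, -1), major axis horizontal; a² = 25, b² = 9.
a = 5. Vertices at (h ± a, k).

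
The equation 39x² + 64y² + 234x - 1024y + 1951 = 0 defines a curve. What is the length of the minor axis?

2√39

Collect terms: 39(x² + 6x) + 64(y² - 16y) = -1951
Completing the square gives 39(x + 3)² + 64(y - 8)² = -1951 + 351 + 4096 = 2496.
Divide through by 2496 to get (x + 3)²/64 + (y - 8)²/39 = 1.
Ellipse, center (-3, 8), major axis horizontal; a² = 64, b² = 39.
b² = 39 so b = √39; the minor axis has length 2b = 2√39.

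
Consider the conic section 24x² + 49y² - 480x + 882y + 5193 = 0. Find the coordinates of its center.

Rearranging, 24(x² - 20x) + 49(y² + 18y) = -5193.
Complete the square: 24(x - 10)² + 49(y + 9)² = -5193 + 2400 + 3969 = 1176
Dividing both sides by 1176: (x - 10)²/49 + (y + 9)²/24 = 1
Ellipse with center (10, -9).

(10, -9)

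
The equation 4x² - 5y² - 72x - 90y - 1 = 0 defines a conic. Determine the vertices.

Group the x- and y-terms: 4(x² - 18x) -5(y² + 18y) = 1
Complete the square in x and y: 4(x - 9)² -5(y + 9)² = 1 + 324 - 405 = -80
Divide by -80: (y + 9)²/16 - (x - 9)²/20 = 1
Hyperbola, center (9, -9), transverse axis vertical; a² = 16, b² = 20.
a = 4. Vertices at (h, k ± a).

(9, -13) and (9, -5)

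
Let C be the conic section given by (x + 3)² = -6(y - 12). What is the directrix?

y = 27/2

Vertex (-3, 12); 4p = -6 so p = -3/2. Opens down.
Directrix is the horizontal line y = k − p = 12 − (-3/2) = 27/2.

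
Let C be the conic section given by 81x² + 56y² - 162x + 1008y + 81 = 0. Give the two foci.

Collect terms: 81(x² - 2x) + 56(y² + 18y) = -81
Complete the square in x and y: 81(x - 1)² + 56(y + 9)² = -81 + 81 + 4536 = 4536
Divide by 4536: (x - 1)²/56 + (y + 9)²/81 = 1
Ellipse, center (1, -9), major axis vertical; a² = 81, b² = 56.
c² = a² - b² = 81 - 56 = 25, so c = 5.
Foci lie on the vertical axis through the center: (h, k ± c).

(1, -14) and (1, -4)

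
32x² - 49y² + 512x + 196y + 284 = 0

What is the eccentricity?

Group: 32(x² + 16x) -49(y² - 4y) = -284
Complete the square: 32(x + 8)² -49(y - 2)² = -284 + 2048 - 196 = 1568
Dividing both sides by 1568: (x + 8)²/49 - (y - 2)²/32 = 1
Hyperbola, center (-8, 2), transverse axis horizontal; a² = 49, b² = 32.
c² = a² + b² = 81, so c = 9.
e = c/a = 9/7.

e = 9/7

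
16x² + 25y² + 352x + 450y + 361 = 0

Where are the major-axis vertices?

Group: 16(x² + 22x) + 25(y² + 18y) = -361
Complete the square: 16(x + 11)² + 25(y + 9)² = -361 + 1936 + 2025 = 3600
Divide through by 3600 to get (x + 11)²/225 + (y + 9)²/144 = 1.
Ellipse, center (-11, -9), major axis horizontal; a² = 225, b² = 144.
a = 15. Vertices at (h ± a, k).

(-26, -9) and (4, -9)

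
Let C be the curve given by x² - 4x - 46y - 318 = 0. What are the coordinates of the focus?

Only x is squared. Complete the square in x: (x - 2)² = 46(y + 7).
Vertex (2, -7); 4p = 46 so p = 23/2. Opens up.
Focus is p units from the vertex along the axis: (h, k + p).

(2, 9/2)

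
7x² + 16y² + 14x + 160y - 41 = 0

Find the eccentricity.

7(x² + 2x) + 16(y² + 10y) = 41
7(x + 1)² + 16(y + 5)² = 41 + 7 + 400 = 448
Divide by 448: (x + 1)²/64 + (y + 5)²/28 = 1
Ellipse, center (-1, -5), major axis horizontal; a² = 64, b² = 28.
c² = a² - b² = 36, so c = 6.
e = c/a = 6/8 = 3/4.

e = 3/4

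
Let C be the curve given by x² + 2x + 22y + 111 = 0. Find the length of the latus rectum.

22

Only x is squared. Complete the square in x: (x + 1)² = -22(y + 5).
Vertex (-1, -5); 4p = -22 so p = -11/2. Opens down.
Latus rectum length = |4p| = 22.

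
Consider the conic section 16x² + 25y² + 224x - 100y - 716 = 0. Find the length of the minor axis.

16

Collect terms: 16(x² + 14x) + 25(y² - 4y) = 716
Complete the square: 16(x + 7)² + 25(y - 2)² = 716 + 784 + 100 = 1600
Divide by 1600: (x + 7)²/100 + (y - 2)²/64 = 1
Ellipse, center (-7, 2), major axis horizontal; a² = 100, b² = 64.
b² = 64 so b = 8; the minor axis has length 2b = 16.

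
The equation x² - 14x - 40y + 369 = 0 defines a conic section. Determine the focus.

Only x is squared. Complete the square in x: (x - 7)² = 40(y - 8).
Vertex (7, 8); 4p = 40 so p = 10. Opens up.
Focus is p units from the vertex along the axis: (h, k + p).

(7, 18)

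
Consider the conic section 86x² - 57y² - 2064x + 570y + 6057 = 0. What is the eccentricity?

Rearranging, 86(x² - 24x) -57(y² - 10y) = -6057.
Complete the square in x and y: 86(x - 12)² -57(y - 5)² = -6057 + 12384 - 1425 = 4902
Divide by 4902: (x - 12)²/57 - (y - 5)²/86 = 1
Hyperbola, center (12, 5), transverse axis horizontal; a² = 57, b² = 86.
c² = a² + b² = 143, so c = √143.
e = c/a = √143/√57 = √8151/57.

e = √8151/57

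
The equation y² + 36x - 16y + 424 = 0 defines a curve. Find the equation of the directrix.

x = -1

Only y is squared. Complete the square in y: (y - 8)² = -36(x + 10).
Vertex (-10, 8); 4p = -36 so p = -9. Opens left.
Directrix is the vertical line x = h − p = -10 − (-9) = -1.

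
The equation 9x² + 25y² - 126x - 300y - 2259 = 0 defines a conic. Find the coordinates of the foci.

Collect terms: 9(x² - 14x) + 25(y² - 12y) = 2259
Complete the square: 9(x - 7)² + 25(y - 6)² = 2259 + 441 + 900 = 3600
Dividing both sides by 3600: (x - 7)²/400 + (y - 6)²/144 = 1
Ellipse, center (7, 6), major axis horizontal; a² = 400, b² = 144.
c² = a² - b² = 400 - 144 = 256, so c = 16.
Foci lie on the horizontal axis through the center: (h ± c, k).

(-9, 6) and (23, 6)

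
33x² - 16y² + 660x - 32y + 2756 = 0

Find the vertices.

(-14, -1) and (-6, -1)

Group: 33(x² + 20x) -16(y² + 2y) = -2756
Completing the square gives 33(x + 10)² -16(y + 1)² = -2756 + 3300 - 16 = 528.
Divide by 528: (x + 10)²/16 - (y + 1)²/33 = 1
Hyperbola, center (-10, -1), transverse axis horizontal; a² = 16, b² = 33.
a = 4. Vertices at (h ± a, k).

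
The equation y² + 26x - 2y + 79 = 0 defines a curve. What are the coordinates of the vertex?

Only y is squared. Complete the square in y: (y - 1)² = -26(x + 3).
Vertex (-3, 1); 4p = -26 so p = -13/2. Opens left.

(-3, 1)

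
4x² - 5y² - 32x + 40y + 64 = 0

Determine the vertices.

Rearranging, 4(x² - 8x) -5(y² - 8y) = -64.
Complete the square: 4(x - 4)² -5(y - 4)² = -64 + 64 - 80 = -80
Divide through by -80 to get (y - 4)²/16 - (x - 4)²/20 = 1.
Hyperbola, center (4, 4), transverse axis vertical; a² = 16, b² = 20.
a = 4. Vertices at (h, k ± a).

(4, 0) and (4, 8)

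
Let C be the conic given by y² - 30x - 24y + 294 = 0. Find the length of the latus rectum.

Only y is squared. Complete the square in y: (y - 12)² = 30(x - 5).
Vertex (5, 12); 4p = 30 so p = 15/2. Opens right.
Latus rectum length = |4p| = 30.

30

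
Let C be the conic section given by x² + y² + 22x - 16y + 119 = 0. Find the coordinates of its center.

(-11, 8)

Group the x- and y-terms: (x² + 22x) + (y² - 16y) = -119
Complete the square in x and y: (x + 11)² + (y - 8)² = -119 + 121 + 64 = 66
So (x + 11)² + (y - 8)² = 66.
Circle centered at (-11, 8) with r² = 66.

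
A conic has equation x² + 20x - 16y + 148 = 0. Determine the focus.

(-10, 7)

Only x is squared. Complete the square in x: (x + 10)² = 16(y - 3).
Vertex (-10, 3); 4p = 16 so p = 4. Opens up.
Focus is p units from the vertex along the axis: (h, k + p).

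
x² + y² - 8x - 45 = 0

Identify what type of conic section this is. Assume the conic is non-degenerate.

No xy term. Coefficients of x² and y² are A = 1, C = 1.
A = C (same sign) ⇒ circle.

circle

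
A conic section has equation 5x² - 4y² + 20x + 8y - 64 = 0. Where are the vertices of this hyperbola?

Rearranging, 5(x² + 4x) -4(y² - 2y) = 64.
Complete the square in x and y: 5(x + 2)² -4(y - 1)² = 64 + 20 - 4 = 80
Divide through by 80 to get (x + 2)²/16 - (y - 1)²/20 = 1.
Hyperbola, center (-2, 1), transverse axis horizontal; a² = 16, b² = 20.
a = 4. Vertices at (h ± a, k).

(-6, 1) and (2, 1)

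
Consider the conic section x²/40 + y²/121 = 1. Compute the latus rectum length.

Center (0, 0). The larger denominator 121 sits under the y-term, so the major axis is vertical; a² = 121, b² = 40.
Latus rectum length = 2b²/a = 2·40/11 = 80/11.

80/11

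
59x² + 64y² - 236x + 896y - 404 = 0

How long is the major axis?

16

Group: 59(x² - 4x) + 64(y² + 14y) = 404
Complete the square in x and y: 59(x - 2)² + 64(y + 7)² = 404 + 236 + 3136 = 3776
Divide by 3776: (x - 2)²/64 + (y + 7)²/59 = 1
Ellipse, center (2, -7), major axis horizontal; a² = 64, b² = 59.
a² = 64 so a = 8; the major axis has length 2a = 16.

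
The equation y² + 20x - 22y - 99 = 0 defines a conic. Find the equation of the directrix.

Only y is squared. Complete the square in y: (y - 11)² = -20(x - 11).
Vertex (11, 11); 4p = -20 so p = -5. Opens left.
Directrix is the vertical line x = h − p = 11 − (-5) = 16.

x = 16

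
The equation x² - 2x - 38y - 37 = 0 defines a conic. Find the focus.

Only x is squared. Complete the square in x: (x - 1)² = 38(y + 1).
Vertex (1, -1); 4p = 38 so p = 19/2. Opens up.
Focus is p units from the vertex along the axis: (h, k + p).

(1, 17/2)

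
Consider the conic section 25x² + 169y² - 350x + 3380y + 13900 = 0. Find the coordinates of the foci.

Rearranging, 25(x² - 14x) + 169(y² + 20y) = -13900.
Complete the square in x and y: 25(x - 7)² + 169(y + 10)² = -13900 + 1225 + 16900 = 4225
Divide by 4225: (x - 7)²/169 + (y + 10)²/25 = 1
Ellipse, center (7, -10), major axis horizontal; a² = 169, b² = 25.
c² = a² - b² = 169 - 25 = 144, so c = 12.
Foci lie on the horizontal axis through the center: (h ± c, k).

(-5, -10) and (19, -10)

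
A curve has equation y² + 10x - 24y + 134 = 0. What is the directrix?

Only y is squared. Complete the square in y: (y - 12)² = -10(x - 1).
Vertex (1, 12); 4p = -10 so p = -5/2. Opens left.
Directrix is the vertical line x = h − p = 1 − (-5/2) = 7/2.

x = 7/2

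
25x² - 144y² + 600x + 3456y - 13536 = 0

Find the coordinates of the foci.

(-12, -1) and (-12, 25)

Group the x- and y-terms: 25(x² + 24x) -144(y² - 24y) = 13536
25(x + 12)² -144(y - 12)² = 13536 + 3600 - 20736 = -3600
Dividing both sides by -3600: (y - 12)²/25 - (x + 12)²/144 = 1
Hyperbola, center (-12, 12), transverse axis vertical; a² = 25, b² = 144.
c² = a² + b² = 25 + 144 = 169, so c = 13.
Foci lie on the vertical axis through the center: (h, k ± c).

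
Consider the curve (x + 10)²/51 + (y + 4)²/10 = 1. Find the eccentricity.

Center (-10, -4). The larger denominator 51 sits under the x-term, so the major axis is horizontal; a² = 51, b² = 10.
c² = a² - b² = 41, so c = √41.
e = c/a = √41/√51 = √2091/51.

e = √2091/51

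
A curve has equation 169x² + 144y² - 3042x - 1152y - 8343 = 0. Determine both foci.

(9, -1) and (9, 9)

Collect terms: 169(x² - 18x) + 144(y² - 8y) = 8343
Completing the square gives 169(x - 9)² + 144(y - 4)² = 8343 + 13689 + 2304 = 24336.
Divide through by 24336 to get (x - 9)²/144 + (y - 4)²/169 = 1.
Ellipse, center (9, 4), major axis vertical; a² = 169, b² = 144.
c² = a² - b² = 169 - 144 = 25, so c = 5.
Foci lie on the vertical axis through the center: (h, k ± c).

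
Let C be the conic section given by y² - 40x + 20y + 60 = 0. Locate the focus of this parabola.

(9, -10)

Only y is squared. Complete the square in y: (y + 10)² = 40(x + 1).
Vertex (-1, -10); 4p = 40 so p = 10. Opens right.
Focus is p units from the vertex along the axis: (h + p, k).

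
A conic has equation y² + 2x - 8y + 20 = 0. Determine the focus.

(-5/2, 4)

Only y is squared. Complete the square in y: (y - 4)² = -2(x + 2).
Vertex (-2, 4); 4p = -2 so p = -1/2. Opens left.
Focus is p units from the vertex along the axis: (h + p, k).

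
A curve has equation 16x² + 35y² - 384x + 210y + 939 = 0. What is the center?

(12, -3)

Collect terms: 16(x² - 24x) + 35(y² + 6y) = -939
Complete the square in x and y: 16(x - 12)² + 35(y + 3)² = -939 + 2304 + 315 = 1680
Dividing both sides by 1680: (x - 12)²/105 + (y + 3)²/48 = 1
Ellipse with center (12, -3).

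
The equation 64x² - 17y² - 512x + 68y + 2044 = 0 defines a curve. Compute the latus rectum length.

17/4

Group the x- and y-terms: 64(x² - 8x) -17(y² - 4y) = -2044
Completing the square gives 64(x - 4)² -17(y - 2)² = -2044 + 1024 - 68 = -1088.
Dividing both sides by -1088: (y - 2)²/64 - (x - 4)²/17 = 1
Hyperbola, center (4, 2), transverse axis vertical; a² = 64, b² = 17.
Latus rectum length = 2b²/a = 2·17/8 = 17/4.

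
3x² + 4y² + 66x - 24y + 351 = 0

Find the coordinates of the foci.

Group the x- and y-terms: 3(x² + 22x) + 4(y² - 6y) = -351
Complete the square in x and y: 3(x + 11)² + 4(y - 3)² = -351 + 363 + 36 = 48
Dividing both sides by 48: (x + 11)²/16 + (y - 3)²/12 = 1
Ellipse, center (-11, 3), major axis horizontal; a² = 16, b² = 12.
c² = a² - b² = 16 - 12 = 4, so c = 2.
Foci lie on the horizontal axis through the center: (h ± c, k).

(-13, 3) and (-9, 3)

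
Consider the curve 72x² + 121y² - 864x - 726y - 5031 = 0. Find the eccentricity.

e = 7/11

Collect terms: 72(x² - 12x) + 121(y² - 6y) = 5031
72(x - 6)² + 121(y - 3)² = 5031 + 2592 + 1089 = 8712
Dividing both sides by 8712: (x - 6)²/121 + (y - 3)²/72 = 1
Ellipse, center (6, 3), major axis horizontal; a² = 121, b² = 72.
c² = a² - b² = 49, so c = 7.
e = c/a = 7/11.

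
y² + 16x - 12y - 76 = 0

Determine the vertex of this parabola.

(7, 6)

Only y is squared. Complete the square in y: (y - 6)² = -16(x - 7).
Vertex (7, 6); 4p = -16 so p = -4. Opens left.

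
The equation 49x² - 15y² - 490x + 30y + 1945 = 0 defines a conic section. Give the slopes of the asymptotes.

49(x² - 10x) -15(y² - 2y) = -1945
Complete the square: 49(x - 5)² -15(y - 1)² = -1945 + 1225 - 15 = -735
Dividing both sides by -735: (y - 1)²/49 - (x - 5)²/15 = 1
Hyperbola, center (5, 1), transverse axis vertical; a² = 49, b² = 15.
For a vertical hyperbola the asymptotes have slope ±a/b.
Here that is ±7/√15 = ±7√15/15.

7√15/15 and -7√15/15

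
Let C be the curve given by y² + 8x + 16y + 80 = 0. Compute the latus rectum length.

Only y is squared. Complete the square in y: (y + 8)² = -8(x + 2).
Vertex (-2, -8); 4p = -8 so p = -2. Opens left.
Latus rectum length = |4p| = 8.

8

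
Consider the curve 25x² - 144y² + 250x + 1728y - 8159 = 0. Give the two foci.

25(x² + 10x) -144(y² - 12y) = 8159
Complete the square in x and y: 25(x + 5)² -144(y - 6)² = 8159 + 625 - 5184 = 3600
Divide through by 3600 to get (x + 5)²/144 - (y - 6)²/25 = 1.
Hyperbola, center (-5, 6), transverse axis horizontal; a² = 144, b² = 25.
c² = a² + b² = 144 + 25 = 169, so c = 13.
Foci lie on the horizontal axis through the center: (h ± c, k).

(-18, 6) and (8, 6)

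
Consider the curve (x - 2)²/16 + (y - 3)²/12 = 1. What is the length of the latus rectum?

Center (2, 3). The larger denominator 16 sits under the x-term, so the major axis is horizontal; a² = 16, b² = 12.
Latus rectum length = 2b²/a = 2·12/4 = 6.

6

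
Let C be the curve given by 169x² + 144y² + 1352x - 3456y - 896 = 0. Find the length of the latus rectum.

169(x² + 8x) + 144(y² - 24y) = 896
Complete the square: 169(x + 4)² + 144(y - 12)² = 896 + 2704 + 20736 = 24336
Divide by 24336: (x + 4)²/144 + (y - 12)²/169 = 1
Ellipse, center (-4, 12), major axis vertical; a² = 169, b² = 144.
Latus rectum length = 2b²/a = 2·144/13 = 288/13.

288/13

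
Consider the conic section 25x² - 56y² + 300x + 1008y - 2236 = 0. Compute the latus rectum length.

Group: 25(x² + 12x) -56(y² - 18y) = 2236
Complete the square in x and y: 25(x + 6)² -56(y - 9)² = 2236 + 900 - 4536 = -1400
Dividing both sides by -1400: (y - 9)²/25 - (x + 6)²/56 = 1
Hyperbola, center (-6, 9), transverse axis vertical; a² = 25, b² = 56.
Latus rectum length = 2b²/a = 2·56/5 = 112/5.

112/5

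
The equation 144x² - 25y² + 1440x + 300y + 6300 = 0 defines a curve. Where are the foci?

(-5, -7) and (-5, 19)

Group the x- and y-terms: 144(x² + 10x) -25(y² - 12y) = -6300
Complete the square in x and y: 144(x + 5)² -25(y - 6)² = -6300 + 3600 - 900 = -3600
Divide by -3600: (y - 6)²/144 - (x + 5)²/25 = 1
Hyperbola, center (-5, 6), transverse axis vertical; a² = 144, b² = 25.
c² = a² + b² = 144 + 25 = 169, so c = 13.
Foci lie on the vertical axis through the center: (h, k ± c).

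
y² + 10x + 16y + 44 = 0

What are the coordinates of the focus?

Only y is squared. Complete the square in y: (y + 8)² = -10(x - 2).
Vertex (2, -8); 4p = -10 so p = -5/2. Opens left.
Focus is p units from the vertex along the axis: (h + p, k).

(-1/2, -8)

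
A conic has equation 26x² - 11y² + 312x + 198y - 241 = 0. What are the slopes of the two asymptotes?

Collect terms: 26(x² + 12x) -11(y² - 18y) = 241
26(x + 6)² -11(y - 9)² = 241 + 936 - 891 = 286
Divide through by 286 to get (x + 6)²/11 - (y - 9)²/26 = 1.
Hyperbola, center (-6, 9), transverse axis horizontal; a² = 11, b² = 26.
For a horizontal hyperbola the asymptotes have slope ±b/a.
Here that is ±√26/√11 = ±√286/11.

√286/11 and -√286/11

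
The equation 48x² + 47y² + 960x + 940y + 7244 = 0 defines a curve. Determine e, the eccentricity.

Group the x- and y-terms: 48(x² + 20x) + 47(y² + 20y) = -7244
Complete the square in x and y: 48(x + 10)² + 47(y + 10)² = -7244 + 4800 + 4700 = 2256
Divide through by 2256 to get (x + 10)²/47 + (y + 10)²/48 = 1.
Ellipse, center (-10, -10), major axis vertical; a² = 48, b² = 47.
c² = a² - b² = 1, so c = 1.
e = c/a = 1/4√3 = √3/12.

e = √3/12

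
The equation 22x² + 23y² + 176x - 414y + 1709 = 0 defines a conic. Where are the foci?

Group: 22(x² + 8x) + 23(y² - 18y) = -1709
Complete the square: 22(x + 4)² + 23(y - 9)² = -1709 + 352 + 1863 = 506
Divide by 506: (x + 4)²/23 + (y - 9)²/22 = 1
Ellipse, center (-4, 9), major axis horizontal; a² = 23, b² = 22.
c² = a² - b² = 23 - 22 = 1, so c = 1.
Foci lie on the horizontal axis through the center: (h ± c, k).

(-5, 9) and (-3, 9)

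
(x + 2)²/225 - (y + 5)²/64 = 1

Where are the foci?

(-19, -5) and (15, -5)

Center (-2, -5). The positive term is the x-term, so the transverse axis is horizontal; a² = 225, b² = 64.
c² = a² + b² = 225 + 64 = 289, so c = 17.
Foci lie on the horizontal axis through the center: (h ± c, k).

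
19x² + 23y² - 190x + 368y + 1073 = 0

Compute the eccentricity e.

19(x² - 10x) + 23(y² + 16y) = -1073
Complete the square in x and y: 19(x - 5)² + 23(y + 8)² = -1073 + 475 + 1472 = 874
Dividing both sides by 874: (x - 5)²/46 + (y + 8)²/38 = 1
Ellipse, center (5, -8), major axis horizontal; a² = 46, b² = 38.
c² = a² - b² = 8, so c = 2√2.
e = c/a = 2√2/√46 = 2√23/23.

e = 2√23/23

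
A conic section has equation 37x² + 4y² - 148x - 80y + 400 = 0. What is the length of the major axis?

Collect terms: 37(x² - 4x) + 4(y² - 20y) = -400
37(x - 2)² + 4(y - 10)² = -400 + 148 + 400 = 148
Divide through by 148 to get (x - 2)²/4 + (y - 10)²/37 = 1.
Ellipse, center (2, 10), major axis vertical; a² = 37, b² = 4.
a² = 37 so a = √37; the major axis has length 2a = 2√37.

2√37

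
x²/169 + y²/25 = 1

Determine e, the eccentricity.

Center (0, 0). The larger denominator 169 sits under the x-term, so the major axis is horizontal; a² = 169, b² = 25.
c² = a² - b² = 144, so c = 12.
e = c/a = 12/13.

e = 12/13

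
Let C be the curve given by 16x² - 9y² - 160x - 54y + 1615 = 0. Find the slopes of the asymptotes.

Rearranging, 16(x² - 10x) -9(y² + 6y) = -1615.
Completing the square gives 16(x - 5)² -9(y + 3)² = -1615 + 400 - 81 = -1296.
Dividing both sides by -1296: (y + 3)²/144 - (x - 5)²/81 = 1
Hyperbola, center (5, -3), transverse axis vertical; a² = 144, b² = 81.
For a vertical hyperbola the asymptotes have slope ±a/b.
Here that is ±12/9 = ±4/3.

4/3 and -4/3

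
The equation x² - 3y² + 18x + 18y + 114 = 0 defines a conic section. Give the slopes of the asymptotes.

Group the x- and y-terms: (x² + 18x) -3(y² - 6y) = -114
Completing the square gives (x + 9)² -3(y - 3)² = -114 + 81 - 27 = -60.
Divide by -60: (y - 3)²/20 - (x + 9)²/60 = 1
Hyperbola, center (-9, 3), transverse axis vertical; a² = 20, b² = 60.
For a vertical hyperbola the asymptotes have slope ±a/b.
Here that is ±2√5/2√15 = ±√3/3.

√3/3 and -√3/3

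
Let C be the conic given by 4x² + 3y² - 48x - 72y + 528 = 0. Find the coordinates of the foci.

(6, 10) and (6, 14)

Collect terms: 4(x² - 12x) + 3(y² - 24y) = -528
4(x - 6)² + 3(y - 12)² = -528 + 144 + 432 = 48
Dividing both sides by 48: (x - 6)²/12 + (y - 12)²/16 = 1
Ellipse, center (6, 12), major axis vertical; a² = 16, b² = 12.
c² = a² - b² = 16 - 12 = 4, so c = 2.
Foci lie on the vertical axis through the center: (h, k ± c).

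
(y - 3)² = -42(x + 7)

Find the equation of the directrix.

x = 7/2

Vertex (-7, 3); 4p = -42 so p = -21/2. Opens left.
Directrix is the vertical line x = h − p = -7 − (-21/2) = 7/2.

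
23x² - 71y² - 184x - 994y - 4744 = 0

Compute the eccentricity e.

Collect terms: 23(x² - 8x) -71(y² + 14y) = 4744
Completing the square gives 23(x - 4)² -71(y + 7)² = 4744 + 368 - 3479 = 1633.
Dividing both sides by 1633: (x - 4)²/71 - (y + 7)²/23 = 1
Hyperbola, center (4, -7), transverse axis horizontal; a² = 71, b² = 23.
c² = a² + b² = 94, so c = √94.
e = c/a = √94/√71 = √6674/71.

e = √6674/71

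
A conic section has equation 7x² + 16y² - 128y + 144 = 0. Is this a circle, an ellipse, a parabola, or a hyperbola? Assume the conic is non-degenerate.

ellipse

No xy term. Coefficients of x² and y² are A = 7, C = 16.
A and C have the same sign but A ≠ C ⇒ ellipse.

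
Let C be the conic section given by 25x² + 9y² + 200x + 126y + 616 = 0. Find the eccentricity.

25(x² + 8x) + 9(y² + 14y) = -616
Complete the square in x and y: 25(x + 4)² + 9(y + 7)² = -616 + 400 + 441 = 225
Dividing both sides by 225: (x + 4)²/9 + (y + 7)²/25 = 1
Ellipse, center (-4, -7), major axis vertical; a² = 25, b² = 9.
c² = a² - b² = 16, so c = 4.
e = c/a = 4/5.

e = 4/5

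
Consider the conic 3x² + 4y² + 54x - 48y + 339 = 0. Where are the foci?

(-11, 6) and (-7, 6)

Group: 3(x² + 18x) + 4(y² - 12y) = -339
3(x + 9)² + 4(y - 6)² = -339 + 243 + 144 = 48
Divide through by 48 to get (x + 9)²/16 + (y - 6)²/12 = 1.
Ellipse, center (-9, 6), major axis horizontal; a² = 16, b² = 12.
c² = a² - b² = 16 - 12 = 4, so c = 2.
Foci lie on the horizontal axis through the center: (h ± c, k).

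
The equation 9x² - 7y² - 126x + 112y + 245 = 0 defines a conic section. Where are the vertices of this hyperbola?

Group: 9(x² - 14x) -7(y² - 16y) = -245
Completing the square gives 9(x - 7)² -7(y - 8)² = -245 + 441 - 448 = -252.
Divide through by -252 to get (y - 8)²/36 - (x - 7)²/28 = 1.
Hyperbola, center (7, 8), transverse axis vertical; a² = 36, b² = 28.
a = 6. Vertices at (h, k ± a).

(7, 2) and (7, 14)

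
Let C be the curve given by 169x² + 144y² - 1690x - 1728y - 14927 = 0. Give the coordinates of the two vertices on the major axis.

Group the x- and y-terms: 169(x² - 10x) + 144(y² - 12y) = 14927
Completing the square gives 169(x - 5)² + 144(y - 6)² = 14927 + 4225 + 5184 = 24336.
Dividing both sides by 24336: (x - 5)²/144 + (y - 6)²/169 = 1
Ellipse, center (5, 6), major axis vertical; a² = 169, b² = 144.
a = 13. Vertices at (h, k ± a).

(5, -7) and (5, 19)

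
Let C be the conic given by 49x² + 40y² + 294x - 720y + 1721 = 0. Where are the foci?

(-3, 6) and (-3, 12)

Collect terms: 49(x² + 6x) + 40(y² - 18y) = -1721
Complete the square in x and y: 49(x + 3)² + 40(y - 9)² = -1721 + 441 + 3240 = 1960
Divide through by 1960 to get (x + 3)²/40 + (y - 9)²/49 = 1.
Ellipse, center (-3, 9), major axis vertical; a² = 49, b² = 40.
c² = a² - b² = 49 - 40 = 9, so c = 3.
Foci lie on the vertical axis through the center: (h, k ± c).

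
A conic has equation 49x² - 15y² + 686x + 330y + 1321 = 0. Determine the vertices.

Collect terms: 49(x² + 14x) -15(y² - 22y) = -1321
Completing the square gives 49(x + 7)² -15(y - 11)² = -1321 + 2401 - 1815 = -735.
Dividing both sides by -735: (y - 11)²/49 - (x + 7)²/15 = 1
Hyperbola, center (-7, 11), transverse axis vertical; a² = 49, b² = 15.
a = 7. Vertices at (h, k ± a).

(-7, 4) and (-7, 18)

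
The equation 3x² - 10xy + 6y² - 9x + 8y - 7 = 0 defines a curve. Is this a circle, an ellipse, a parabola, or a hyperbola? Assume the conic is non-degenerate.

A = 3, B = -10, C = 6.
Discriminant B² − 4AC = (-10)² − 4·3·6 = 28.
B² − 4AC > 0 ⇒ hyperbola.

hyperbola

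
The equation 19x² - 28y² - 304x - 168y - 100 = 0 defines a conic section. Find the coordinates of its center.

Rearranging, 19(x² - 16x) -28(y² + 6y) = 100.
Completing the square gives 19(x - 8)² -28(y + 3)² = 100 + 1216 - 252 = 1064.
Divide by 1064: (x - 8)²/56 - (y + 3)²/38 = 1
Hyperbola with center (8, -3).

(8, -3)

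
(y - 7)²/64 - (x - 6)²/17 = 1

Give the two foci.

Center (6, 7). The positive term is the y-term, so the transverse axis is vertical; a² = 64, b² = 17.
c² = a² + b² = 64 + 17 = 81, so c = 9.
Foci lie on the vertical axis through the center: (h, k ± c).

(6, -2) and (6, 16)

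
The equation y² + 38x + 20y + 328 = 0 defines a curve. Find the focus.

Only y is squared. Complete the square in y: (y + 10)² = -38(x + 6).
Vertex (-6, -10); 4p = -38 so p = -19/2. Opens left.
Focus is p units from the vertex along the axis: (h + p, k).

(-31/2, -10)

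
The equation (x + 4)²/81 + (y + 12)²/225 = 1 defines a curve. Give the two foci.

(-4, -24) and (-4, 0)

Center (-4, -12). The larger denominator 225 sits under the y-term, so the major axis is vertical; a² = 225, b² = 81.
c² = a² - b² = 225 - 81 = 144, so c = 12.
Foci lie on the vertical axis through the center: (h, k ± c).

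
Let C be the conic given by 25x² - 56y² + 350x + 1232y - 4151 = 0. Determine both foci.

(-7, 2) and (-7, 20)

25(x² + 14x) -56(y² - 22y) = 4151
Complete the square in x and y: 25(x + 7)² -56(y - 11)² = 4151 + 1225 - 6776 = -1400
Dividing both sides by -1400: (y - 11)²/25 - (x + 7)²/56 = 1
Hyperbola, center (-7, 11), transverse axis vertical; a² = 25, b² = 56.
c² = a² + b² = 25 + 56 = 81, so c = 9.
Foci lie on the vertical axis through the center: (h, k ± c).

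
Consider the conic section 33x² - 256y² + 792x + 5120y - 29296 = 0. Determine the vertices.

33(x² + 24x) -256(y² - 20y) = 29296
Completing the square gives 33(x + 12)² -256(y - 10)² = 29296 + 4752 - 25600 = 8448.
Divide by 8448: (x + 12)²/256 - (y - 10)²/33 = 1
Hyperbola, center (-12, 10), transverse axis horizontal; a² = 256, b² = 33.
a = 16. Vertices at (h ± a, k).

(-28, 10) and (4, 10)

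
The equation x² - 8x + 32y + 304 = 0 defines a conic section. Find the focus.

(4, -17)

Only x is squared. Complete the square in x: (x - 4)² = -32(y + 9).
Vertex (4, -9); 4p = -32 so p = -8. Opens down.
Focus is p units from the vertex along the axis: (h, k + p).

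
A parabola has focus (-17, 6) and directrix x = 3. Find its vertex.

The vertex is the midpoint between the focus and the directrix along the axis of symmetry.
Axis is horizontal (directrix is vertical). Vertex x-coordinate = (-17 + 3)/2 = -7; y-coordinate = 6.

(-7, 6)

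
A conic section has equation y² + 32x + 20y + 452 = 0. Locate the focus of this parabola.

(-19, -10)

Only y is squared. Complete the square in y: (y + 10)² = -32(x + 11).
Vertex (-11, -10); 4p = -32 so p = -8. Opens left.
Focus is p units from the vertex along the axis: (h + p, k).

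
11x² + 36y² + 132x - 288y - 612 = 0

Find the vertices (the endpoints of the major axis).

11(x² + 12x) + 36(y² - 8y) = 612
Completing the square gives 11(x + 6)² + 36(y - 4)² = 612 + 396 + 576 = 1584.
Dividing both sides by 1584: (x + 6)²/144 + (y - 4)²/44 = 1
Ellipse, center (-6, 4), major axis horizontal; a² = 144, b² = 44.
a = 12. Vertices at (h ± a, k).

(-18, 4) and (6, 4)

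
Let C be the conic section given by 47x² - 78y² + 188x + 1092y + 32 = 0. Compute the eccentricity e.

e = 5√235/47

Group the x- and y-terms: 47(x² + 4x) -78(y² - 14y) = -32
Completing the square gives 47(x + 2)² -78(y - 7)² = -32 + 188 - 3822 = -3666.
Dividing both sides by -3666: (y - 7)²/47 - (x + 2)²/78 = 1
Hyperbola, center (-2, 7), transverse axis vertical; a² = 47, b² = 78.
c² = a² + b² = 125, so c = 5√5.
e = c/a = 5√5/√47 = 5√235/47.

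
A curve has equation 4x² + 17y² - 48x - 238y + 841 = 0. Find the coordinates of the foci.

(6 - √26, 7) and (6 + √26, 7)

Group the x- and y-terms: 4(x² - 12x) + 17(y² - 14y) = -841
Complete the square: 4(x - 6)² + 17(y - 7)² = -841 + 144 + 833 = 136
Dividing both sides by 136: (x - 6)²/34 + (y - 7)²/8 = 1
Ellipse, center (6, 7), major axis horizontal; a² = 34, b² = 8.
c² = a² - b² = 34 - 8 = 26, so c = √26.
Foci lie on the horizontal axis through the center: (h ± c, k).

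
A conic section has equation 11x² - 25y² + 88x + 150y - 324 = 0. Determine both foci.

Group the x- and y-terms: 11(x² + 8x) -25(y² - 6y) = 324
Complete the square in x and y: 11(x + 4)² -25(y - 3)² = 324 + 176 - 225 = 275
Divide through by 275 to get (x + 4)²/25 - (y - 3)²/11 = 1.
Hyperbola, center (-4, 3), transverse axis horizontal; a² = 25, b² = 11.
c² = a² + b² = 25 + 11 = 36, so c = 6.
Foci lie on the horizontal axis through the center: (h ± c, k).

(-10, 3) and (2, 3)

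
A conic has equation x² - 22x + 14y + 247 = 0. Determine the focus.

(11, -25/2)

Only x is squared. Complete the square in x: (x - 11)² = -14(y + 9).
Vertex (11, -9); 4p = -14 so p = -7/2. Opens down.
Focus is p units from the vertex along the axis: (h, k + p).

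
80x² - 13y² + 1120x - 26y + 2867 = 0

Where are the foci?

Group: 80(x² + 14x) -13(y² + 2y) = -2867
Complete the square in x and y: 80(x + 7)² -13(y + 1)² = -2867 + 3920 - 13 = 1040
Divide through by 1040 to get (x + 7)²/13 - (y + 1)²/80 = 1.
Hyperbola, center (-7, -1), transverse axis horizontal; a² = 13, b² = 80.
c² = a² + b² = 13 + 80 = 93, so c = √93.
Foci lie on the horizontal axis through the center: (h ± c, k).

(-7 - √93, -1) and (-7 + √93, -1)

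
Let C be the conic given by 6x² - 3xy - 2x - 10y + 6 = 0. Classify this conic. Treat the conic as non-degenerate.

hyperbola

A = 6, B = -3, C = 0.
Discriminant B² − 4AC = (-3)² − 4·6·0 = 9.
B² − 4AC > 0 ⇒ hyperbola.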